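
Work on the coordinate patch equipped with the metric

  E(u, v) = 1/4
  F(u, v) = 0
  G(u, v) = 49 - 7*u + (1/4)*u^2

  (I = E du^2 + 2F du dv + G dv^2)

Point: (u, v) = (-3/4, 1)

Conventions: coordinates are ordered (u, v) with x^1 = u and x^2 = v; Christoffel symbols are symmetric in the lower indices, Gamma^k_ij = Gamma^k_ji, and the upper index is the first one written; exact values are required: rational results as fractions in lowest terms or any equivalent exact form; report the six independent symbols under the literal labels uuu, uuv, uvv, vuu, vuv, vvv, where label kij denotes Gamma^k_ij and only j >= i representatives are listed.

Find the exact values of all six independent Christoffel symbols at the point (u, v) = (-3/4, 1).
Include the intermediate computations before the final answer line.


E = 1/4, F = 0, G = 3481/64 at the point
E_u = 0, E_v = 0, F_u = 0, F_v = 0, G_u = -59/8, G_v = 0
EG - F^2 = 3481/256;  g^inv = (256/3481) * [[3481/64, 0], [0, 1/4]]
first-kind symbols [ij,l] = (1/2)(d_i g_jl + d_j g_il - d_l g_ij): [uu,u] = E_u/2 = 0, [uu,v] = F_u - E_v/2 = 0, [uv,u] = E_v/2 = 0, [uv,v] = G_u/2 = -59/16, [vv,u] = F_v - G_u/2 = 59/16, [vv,v] = G_v/2 = 0
Gamma^u_ij = (G*[ij,u] - F*[ij,v])/(EG - F^2), Gamma^v_ij = (E*[ij,v] - F*[ij,u])/(EG - F^2)

Answer: Gamma_uuu = 0, Gamma_uuv = 0, Gamma_uvv = 59/4, Gamma_vuu = 0, Gamma_vuv = -4/59, Gamma_vvv = 0


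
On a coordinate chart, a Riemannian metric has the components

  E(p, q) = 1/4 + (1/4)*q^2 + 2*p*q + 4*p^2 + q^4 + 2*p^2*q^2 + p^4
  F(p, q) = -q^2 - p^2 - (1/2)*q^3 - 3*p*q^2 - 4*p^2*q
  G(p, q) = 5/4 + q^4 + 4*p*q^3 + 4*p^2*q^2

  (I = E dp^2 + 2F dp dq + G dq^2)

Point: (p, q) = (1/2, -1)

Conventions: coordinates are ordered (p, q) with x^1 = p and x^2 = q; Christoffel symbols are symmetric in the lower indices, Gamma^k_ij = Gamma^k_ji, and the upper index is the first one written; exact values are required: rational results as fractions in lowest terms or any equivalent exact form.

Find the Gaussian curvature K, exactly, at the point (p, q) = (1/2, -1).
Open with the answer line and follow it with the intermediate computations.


Answer: K = -13616/845

E = 33/16, F = -5/4, G = 5/4, EG - F^2 = 65/64 at the point
E_p = 9/2, E_q = -9/2, F_p = 0, F_q = 5/2, G_p = 0, G_q = 0
E_qq = 27/2, F_pq = 2, G_pp = 8
Brioschi: K = (det M1 - det M2) / (EG - F^2)^2 with the standard first/second-derivative matrices M1, M2.
M1 = [[-E_qq/2 + F_pq - G_pp/2, E_p/2, F_p - E_q/2], [F_q - G_p/2, E, F], [G_q/2, F, G]] = [[-35/4, 9/4, 9/4], [5/2, 33/16, -5/4], [0, -5/4, 5/4]]; det M1 = -5875/256
M2 = [[0, E_q/2, G_p/2], [E_q/2, E, F], [G_p/2, F, G]] = [[0, -9/4, 0], [-9/4, 33/16, -5/4], [0, -5/4, 5/4]]; det M2 = -405/64
det M1 - det M2 = -4255/256; K = -4255/256 / (65/64)^2 = -13616/845


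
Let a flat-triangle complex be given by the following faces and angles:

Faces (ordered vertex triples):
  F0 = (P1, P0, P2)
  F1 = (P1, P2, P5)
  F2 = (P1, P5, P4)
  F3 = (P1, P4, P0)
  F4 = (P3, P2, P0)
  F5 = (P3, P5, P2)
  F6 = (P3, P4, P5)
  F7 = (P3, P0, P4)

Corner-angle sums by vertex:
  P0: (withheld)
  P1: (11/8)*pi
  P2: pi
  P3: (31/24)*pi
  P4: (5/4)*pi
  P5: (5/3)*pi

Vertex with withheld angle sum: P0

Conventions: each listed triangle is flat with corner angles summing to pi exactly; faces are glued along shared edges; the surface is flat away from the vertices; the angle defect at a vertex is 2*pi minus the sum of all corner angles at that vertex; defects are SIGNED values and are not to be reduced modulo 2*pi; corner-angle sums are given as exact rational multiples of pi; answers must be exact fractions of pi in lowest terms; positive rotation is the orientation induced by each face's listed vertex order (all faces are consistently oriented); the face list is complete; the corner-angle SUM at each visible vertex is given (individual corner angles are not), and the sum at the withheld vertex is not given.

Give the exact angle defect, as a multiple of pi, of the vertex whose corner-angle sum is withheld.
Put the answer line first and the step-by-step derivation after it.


Answer: defect(P0) = (7/12)*pi

V = 6, E = 12, F = 8; chi = V - E + F = 2
Gauss-Bonnet: total defect = 2*pi*chi = 4*pi; visible defects sum to (41/12)*pi


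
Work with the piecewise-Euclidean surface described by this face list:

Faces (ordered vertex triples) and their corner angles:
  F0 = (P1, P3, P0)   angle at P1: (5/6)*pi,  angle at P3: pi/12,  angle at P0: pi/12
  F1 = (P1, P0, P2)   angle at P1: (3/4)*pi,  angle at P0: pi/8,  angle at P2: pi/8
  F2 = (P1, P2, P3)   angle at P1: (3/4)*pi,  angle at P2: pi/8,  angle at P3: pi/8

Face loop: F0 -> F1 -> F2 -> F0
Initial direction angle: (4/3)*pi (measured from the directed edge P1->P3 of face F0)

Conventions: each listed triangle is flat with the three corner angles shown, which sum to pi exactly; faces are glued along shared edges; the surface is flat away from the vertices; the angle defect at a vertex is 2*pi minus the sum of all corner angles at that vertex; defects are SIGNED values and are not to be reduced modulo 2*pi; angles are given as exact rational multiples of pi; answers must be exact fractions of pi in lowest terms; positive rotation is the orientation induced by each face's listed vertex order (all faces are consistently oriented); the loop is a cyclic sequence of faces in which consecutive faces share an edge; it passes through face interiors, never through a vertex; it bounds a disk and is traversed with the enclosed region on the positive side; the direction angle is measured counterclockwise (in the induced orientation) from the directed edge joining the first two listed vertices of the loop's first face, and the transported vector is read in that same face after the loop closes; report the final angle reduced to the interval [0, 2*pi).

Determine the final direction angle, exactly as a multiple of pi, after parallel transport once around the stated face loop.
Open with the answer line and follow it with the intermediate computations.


Answer: final direction angle = pi

enclosed vertex P1: corner angles sum to (7/3)*pi, defect = 2*pi - (7/3)*pi = -pi/3
final direction = starting direction + enclosed defect total, reduced mod 2*pi (induced orientation)
final angle = (4/3)*pi - pi/3 = pi (mod 2*pi)


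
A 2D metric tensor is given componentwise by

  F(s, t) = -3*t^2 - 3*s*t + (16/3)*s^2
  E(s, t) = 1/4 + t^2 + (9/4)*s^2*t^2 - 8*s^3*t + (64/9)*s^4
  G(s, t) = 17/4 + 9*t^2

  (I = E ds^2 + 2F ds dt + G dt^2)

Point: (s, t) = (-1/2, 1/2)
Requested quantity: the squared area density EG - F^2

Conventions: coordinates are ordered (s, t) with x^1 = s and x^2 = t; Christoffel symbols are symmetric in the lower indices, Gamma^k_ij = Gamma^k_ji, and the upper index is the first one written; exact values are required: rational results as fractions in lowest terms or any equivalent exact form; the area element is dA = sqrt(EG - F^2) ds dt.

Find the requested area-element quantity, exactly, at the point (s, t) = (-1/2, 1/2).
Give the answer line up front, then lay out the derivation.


Answer: EG - F^2 = 9821/1152

E = 913/576, F = 4/3, G = 13/2; EG - F^2 = 9821/1152


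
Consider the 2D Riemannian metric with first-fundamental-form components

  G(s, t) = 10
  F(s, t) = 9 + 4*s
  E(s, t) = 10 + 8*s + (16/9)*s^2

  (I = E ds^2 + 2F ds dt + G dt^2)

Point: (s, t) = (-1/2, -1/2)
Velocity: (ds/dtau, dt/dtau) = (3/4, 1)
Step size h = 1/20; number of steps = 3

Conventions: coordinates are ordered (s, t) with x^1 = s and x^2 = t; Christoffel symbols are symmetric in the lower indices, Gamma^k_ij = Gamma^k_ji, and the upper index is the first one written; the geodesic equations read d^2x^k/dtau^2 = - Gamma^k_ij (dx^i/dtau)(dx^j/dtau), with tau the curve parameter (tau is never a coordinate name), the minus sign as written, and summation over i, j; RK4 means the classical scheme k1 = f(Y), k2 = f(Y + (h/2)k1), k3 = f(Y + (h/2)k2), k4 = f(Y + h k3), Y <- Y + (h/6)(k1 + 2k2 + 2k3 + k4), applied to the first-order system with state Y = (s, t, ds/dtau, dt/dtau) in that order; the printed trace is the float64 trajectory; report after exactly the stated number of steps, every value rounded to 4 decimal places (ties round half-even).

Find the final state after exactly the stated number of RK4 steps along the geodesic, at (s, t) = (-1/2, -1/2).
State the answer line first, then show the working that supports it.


Answer: s = -0.3888, t = -0.3516, ds/dtau = 0.7332, dt/dtau = 0.9791

f(Y) = (ds/dtau, dt/dtau, -Gamma^s_ij Y'^i Y'^j, -Gamma^t_ij Y'^i Y'^j) with the Gammas evaluated at the stage position; h = 0.050000; intermediate values shown to 6 dp
step 0: s = -0.5000, t = -0.5000, ds/dtau = 0.7500, dt/dtau = 1.0000
step 1:
  k1: at (s, t) = (-0.500000, -0.500000), (ds/dtau, dt/dtau) = (0.750000, 1.000000); Gamma_sss = 0.201439, Gamma_sst = 0.000000, Gamma_stt = 0.000000, Gamma_tss = 0.258993, Gamma_tst = 0.000000, Gamma_ttt = 0.000000; k1 = (0.750000, 1.000000, -0.113309, -0.145683)
  k2: at (s, t) = (-0.481250, -0.475000), (ds/dtau, dt/dtau) = (0.747167, 0.996358); Gamma_sss = 0.202063, Gamma_sst = 0.000000, Gamma_stt = 0.000000, Gamma_tss = 0.257041, Gamma_tst = 0.000000, Gamma_ttt = 0.000000; k2 = (0.747167, 0.996358, -0.112803, -0.143495)
  k3: at (s, t) = (-0.481321, -0.475091), (ds/dtau, dt/dtau) = (0.747180, 0.996413); Gamma_sss = 0.202060, Gamma_sst = 0.000000, Gamma_stt = 0.000000, Gamma_tss = 0.257048, Gamma_tst = 0.000000, Gamma_ttt = 0.000000; k3 = (0.747180, 0.996413, -0.112806, -0.143504)
  k4: at (s, t) = (-0.462641, -0.450179), (ds/dtau, dt/dtau) = (0.744360, 0.992825); Gamma_sss = 0.202656, Gamma_sst = 0.000000, Gamma_stt = 0.000000, Gamma_tss = 0.255112, Gamma_tst = 0.000000, Gamma_ttt = 0.000000; k4 = (0.744360, 0.992825, -0.112286, -0.141350)
  Y <- Y + (h/6)(k1 + 2k2 + 2k3 + k4): s = -0.4626, t = -0.4502, ds/dtau = 0.7444, dt/dtau = 0.9928
step 2:
  k1: at (s, t) = (-0.462641, -0.450180), (ds/dtau, dt/dtau) = (0.744360, 0.992825); Gamma_sss = 0.202656, Gamma_sst = 0.000000, Gamma_stt = 0.000000, Gamma_tss = 0.255112, Gamma_tst = 0.000000, Gamma_ttt = 0.000000; k1 = (0.744360, 0.992825, -0.112286, -0.141350)
  k2: at (s, t) = (-0.444032, -0.425360), (ds/dtau, dt/dtau) = (0.741553, 0.989291); Gamma_sss = 0.203226, Gamma_sst = 0.000000, Gamma_stt = 0.000000, Gamma_tss = 0.253192, Gamma_tst = 0.000000, Gamma_ttt = 0.000000; k2 = (0.741553, 0.989291, -0.111754, -0.139231)
  k3: at (s, t) = (-0.444102, -0.425448), (ds/dtau, dt/dtau) = (0.741566, 0.989344); Gamma_sss = 0.203223, Gamma_sst = 0.000000, Gamma_stt = 0.000000, Gamma_tss = 0.253200, Gamma_tst = 0.000000, Gamma_ttt = 0.000000; k3 = (0.741566, 0.989344, -0.111757, -0.139240)
  k4: at (s, t) = (-0.425563, -0.400713), (ds/dtau, dt/dtau) = (0.738772, 0.985863); Gamma_sss = 0.203766, Gamma_sst = 0.000000, Gamma_stt = 0.000000, Gamma_tss = 0.251296, Gamma_tst = 0.000000, Gamma_ttt = 0.000000; k4 = (0.738772, 0.985863, -0.111212, -0.137154)
  Y <- Y + (h/6)(k1 + 2k2 + 2k3 + k4): s = -0.4256, t = -0.4007, ds/dtau = 0.7388, dt/dtau = 0.9859
step 3:
  k1: at (s, t) = (-0.425563, -0.400714), (ds/dtau, dt/dtau) = (0.738772, 0.985863); Gamma_sss = 0.203766, Gamma_sst = 0.000000, Gamma_stt = 0.000000, Gamma_tss = 0.251296, Gamma_tst = 0.000000, Gamma_ttt = 0.000000; k1 = (0.738772, 0.985863, -0.111213, -0.137154)
  k2: at (s, t) = (-0.407094, -0.376067), (ds/dtau, dt/dtau) = (0.735992, 0.982434); Gamma_sss = 0.204284, Gamma_sst = 0.000000, Gamma_stt = 0.000000, Gamma_tss = 0.249410, Gamma_tst = 0.000000, Gamma_ttt = 0.000000; k2 = (0.735992, 0.982434, -0.110657, -0.135101)
  k3: at (s, t) = (-0.407163, -0.376153), (ds/dtau, dt/dtau) = (0.736006, 0.982485); Gamma_sss = 0.204282, Gamma_sst = 0.000000, Gamma_stt = 0.000000, Gamma_tss = 0.249417, Gamma_tst = 0.000000, Gamma_ttt = 0.000000; k3 = (0.736006, 0.982485, -0.110660, -0.135110)
  k4: at (s, t) = (-0.388763, -0.351590), (ds/dtau, dt/dtau) = (0.733239, 0.979107); Gamma_sss = 0.204775, Gamma_sst = 0.000000, Gamma_stt = 0.000000, Gamma_tss = 0.247546, Gamma_tst = 0.000000, Gamma_ttt = 0.000000; k4 = (0.733239, 0.979107, -0.110095, -0.133091)
  Y <- Y + (h/6)(k1 + 2k2 + 2k3 + k4): s = -0.3888, t = -0.3516, ds/dtau = 0.7332, dt/dtau = 0.9791


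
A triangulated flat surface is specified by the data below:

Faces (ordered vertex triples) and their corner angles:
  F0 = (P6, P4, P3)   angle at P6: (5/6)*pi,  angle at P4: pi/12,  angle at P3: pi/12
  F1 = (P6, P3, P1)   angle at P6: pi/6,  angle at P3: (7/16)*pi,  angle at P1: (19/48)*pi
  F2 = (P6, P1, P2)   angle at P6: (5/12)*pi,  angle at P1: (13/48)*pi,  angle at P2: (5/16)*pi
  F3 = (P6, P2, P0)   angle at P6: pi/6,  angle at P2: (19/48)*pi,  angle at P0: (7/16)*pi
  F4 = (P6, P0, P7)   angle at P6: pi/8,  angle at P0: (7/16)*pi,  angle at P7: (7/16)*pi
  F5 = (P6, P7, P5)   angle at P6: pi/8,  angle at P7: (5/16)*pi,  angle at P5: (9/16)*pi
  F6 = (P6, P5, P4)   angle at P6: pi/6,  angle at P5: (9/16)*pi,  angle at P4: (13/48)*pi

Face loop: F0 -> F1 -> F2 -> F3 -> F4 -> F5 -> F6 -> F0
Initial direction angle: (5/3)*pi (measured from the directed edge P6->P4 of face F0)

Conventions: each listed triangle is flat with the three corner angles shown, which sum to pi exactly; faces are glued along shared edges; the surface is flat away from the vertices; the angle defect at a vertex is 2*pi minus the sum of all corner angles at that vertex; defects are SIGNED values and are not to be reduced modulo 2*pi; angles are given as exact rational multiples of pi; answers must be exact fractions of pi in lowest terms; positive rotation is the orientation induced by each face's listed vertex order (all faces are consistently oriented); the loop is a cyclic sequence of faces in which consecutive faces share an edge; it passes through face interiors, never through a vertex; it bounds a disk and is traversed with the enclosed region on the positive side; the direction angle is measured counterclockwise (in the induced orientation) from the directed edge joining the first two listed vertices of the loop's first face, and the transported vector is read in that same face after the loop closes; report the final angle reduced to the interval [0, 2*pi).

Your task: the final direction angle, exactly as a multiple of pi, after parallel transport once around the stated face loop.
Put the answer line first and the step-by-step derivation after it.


Answer: final direction angle = (5/3)*pi

enclosed vertex P6: corner angles sum to 2*pi, defect = 2*pi - 2*pi = 0
the rotation equals the total enclosed defect, so the final angle is initial + defects (mod 2*pi)
final angle = (5/3)*pi + 0 = (5/3)*pi (mod 2*pi)


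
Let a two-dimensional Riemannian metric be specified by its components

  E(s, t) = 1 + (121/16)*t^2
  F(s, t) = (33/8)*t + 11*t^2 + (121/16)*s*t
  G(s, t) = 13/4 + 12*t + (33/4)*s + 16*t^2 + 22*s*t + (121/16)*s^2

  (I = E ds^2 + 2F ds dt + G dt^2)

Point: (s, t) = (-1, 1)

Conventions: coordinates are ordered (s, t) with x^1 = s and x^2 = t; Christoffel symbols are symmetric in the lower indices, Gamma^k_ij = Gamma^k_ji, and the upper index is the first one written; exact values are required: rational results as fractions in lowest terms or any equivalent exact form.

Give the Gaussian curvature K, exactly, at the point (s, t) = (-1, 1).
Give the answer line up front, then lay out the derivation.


Answer: K = -484/16641

E = 137/16, F = 121/16, G = 137/16, EG - F^2 = 129/8 at the point
E_s = 0, E_t = 121/8, F_s = 121/16, F_t = 297/16, G_s = 121/8, G_t = 22
E_tt = 121/8, F_st = 121/16, G_ss = 121/8
The intrinsic route: Brioschi's K = (det M1 - det M2)/(EG - F^2)^2.
M1 = [[-E_tt/2 + F_st - G_ss/2, E_s/2, F_s - E_t/2], [F_t - G_s/2, E, F], [G_t/2, F, G]] = [[-121/16, 0, 0], [11, 137/16, 121/16], [11, 121/16, 137/16]]; det M1 = -15609/128
M2 = [[0, E_t/2, G_s/2], [E_t/2, E, F], [G_s/2, F, G]] = [[0, 121/16, 121/16], [121/16, 137/16, 121/16], [121/16, 121/16, 137/16]]; det M2 = -14641/128
det M1 - det M2 = -121/16; K = -121/16 / (129/8)^2 = -484/16641


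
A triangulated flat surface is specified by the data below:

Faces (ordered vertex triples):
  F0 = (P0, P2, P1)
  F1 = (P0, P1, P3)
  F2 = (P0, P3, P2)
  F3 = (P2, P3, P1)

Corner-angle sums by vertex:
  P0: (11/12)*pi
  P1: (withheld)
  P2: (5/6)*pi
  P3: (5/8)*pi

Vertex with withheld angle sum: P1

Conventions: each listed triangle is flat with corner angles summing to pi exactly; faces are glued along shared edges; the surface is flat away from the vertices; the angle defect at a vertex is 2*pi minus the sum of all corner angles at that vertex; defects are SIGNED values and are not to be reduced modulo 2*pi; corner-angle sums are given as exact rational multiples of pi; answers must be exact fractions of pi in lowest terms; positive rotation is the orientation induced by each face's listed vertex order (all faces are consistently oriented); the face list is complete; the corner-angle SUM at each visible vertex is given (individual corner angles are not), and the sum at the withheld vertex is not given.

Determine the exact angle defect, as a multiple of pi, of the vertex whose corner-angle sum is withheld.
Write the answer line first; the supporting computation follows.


Answer: defect(P1) = (3/8)*pi

V = 4, E = 6, F = 4; chi = V - E + F = 2
Gauss-Bonnet: total defect = 2*pi*chi = 4*pi; visible defects sum to (29/8)*pi


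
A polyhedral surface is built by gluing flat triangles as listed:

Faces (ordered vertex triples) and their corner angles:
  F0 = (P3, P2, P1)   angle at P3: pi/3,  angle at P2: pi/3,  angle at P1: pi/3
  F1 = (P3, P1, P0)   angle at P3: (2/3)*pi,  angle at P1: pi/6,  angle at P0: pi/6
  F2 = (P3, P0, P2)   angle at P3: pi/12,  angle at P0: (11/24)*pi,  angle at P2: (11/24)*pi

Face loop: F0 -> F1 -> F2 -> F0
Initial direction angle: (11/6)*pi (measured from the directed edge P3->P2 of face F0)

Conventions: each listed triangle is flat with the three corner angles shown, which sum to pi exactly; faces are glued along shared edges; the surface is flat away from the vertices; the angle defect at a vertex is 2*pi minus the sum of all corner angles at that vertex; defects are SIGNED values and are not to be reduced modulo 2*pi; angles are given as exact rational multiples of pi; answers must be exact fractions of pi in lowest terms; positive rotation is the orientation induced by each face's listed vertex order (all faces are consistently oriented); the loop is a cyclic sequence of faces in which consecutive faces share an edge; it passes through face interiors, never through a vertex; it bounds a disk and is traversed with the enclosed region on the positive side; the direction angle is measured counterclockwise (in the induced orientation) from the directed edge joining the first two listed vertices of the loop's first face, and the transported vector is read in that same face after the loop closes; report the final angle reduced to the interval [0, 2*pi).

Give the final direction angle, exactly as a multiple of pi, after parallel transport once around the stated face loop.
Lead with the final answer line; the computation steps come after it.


Answer: final direction angle = (3/4)*pi

enclosed vertex P3: corner angles sum to (13/12)*pi, defect = 2*pi - (13/12)*pi = (11/12)*pi
the rotation equals the total enclosed defect, so the final angle is initial + defects (mod 2*pi)
final angle = (11/6)*pi + (11/12)*pi = (3/4)*pi (mod 2*pi)


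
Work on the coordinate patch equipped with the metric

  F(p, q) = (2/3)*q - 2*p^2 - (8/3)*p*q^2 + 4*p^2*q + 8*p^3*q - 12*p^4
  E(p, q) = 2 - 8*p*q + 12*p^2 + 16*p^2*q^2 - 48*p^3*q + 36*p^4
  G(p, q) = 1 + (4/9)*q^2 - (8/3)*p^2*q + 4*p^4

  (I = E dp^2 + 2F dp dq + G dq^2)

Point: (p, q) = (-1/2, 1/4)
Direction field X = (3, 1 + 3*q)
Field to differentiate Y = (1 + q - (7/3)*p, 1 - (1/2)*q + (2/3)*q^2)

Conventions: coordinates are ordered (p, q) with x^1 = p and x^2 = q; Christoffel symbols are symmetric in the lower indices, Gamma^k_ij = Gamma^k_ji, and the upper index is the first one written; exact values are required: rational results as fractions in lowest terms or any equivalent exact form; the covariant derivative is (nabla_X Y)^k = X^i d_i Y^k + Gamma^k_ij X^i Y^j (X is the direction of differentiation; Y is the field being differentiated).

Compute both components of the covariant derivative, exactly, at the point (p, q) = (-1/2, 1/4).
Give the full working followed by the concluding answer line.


E = 10, F = -1, G = 10/9 at the point
E_p = -42, E_q = 12, F_p = 25/3, F_q = 4/3, G_p = -4/3, G_q = -4/9
EG - F^2 = 91/9;  g^inv = (9/91) * [[10/9, 1], [1, 10]]
first-kind symbols [ij,l] = (1/2)(d_i g_jl + d_j g_il - d_l g_ij): [pp,p] = E_p/2 = -21, [pp,q] = F_p - E_q/2 = 7/3, [pq,p] = E_q/2 = 6, [pq,q] = G_p/2 = -2/3, [qq,p] = F_q - G_p/2 = 2, [qq,q] = G_q/2 = -2/9
Gamma^p_ij = (G*[ij,p] - F*[ij,q])/(EG - F^2), Gamma^q_ij = (E*[ij,q] - F*[ij,p])/(EG - F^2)
Gamma_ppp = -27/13, Gamma_ppq = 54/91, Gamma_pqq = 18/91, Gamma_qpp = 3/13, Gamma_qpq = -6/91, Gamma_qqq = -2/91
X = (3, 7/4), Y = (29/12, 11/12) at the point

Answer: (nabla_X Y)^p = -5769/364, (nabla_X Y)^q = 645/728


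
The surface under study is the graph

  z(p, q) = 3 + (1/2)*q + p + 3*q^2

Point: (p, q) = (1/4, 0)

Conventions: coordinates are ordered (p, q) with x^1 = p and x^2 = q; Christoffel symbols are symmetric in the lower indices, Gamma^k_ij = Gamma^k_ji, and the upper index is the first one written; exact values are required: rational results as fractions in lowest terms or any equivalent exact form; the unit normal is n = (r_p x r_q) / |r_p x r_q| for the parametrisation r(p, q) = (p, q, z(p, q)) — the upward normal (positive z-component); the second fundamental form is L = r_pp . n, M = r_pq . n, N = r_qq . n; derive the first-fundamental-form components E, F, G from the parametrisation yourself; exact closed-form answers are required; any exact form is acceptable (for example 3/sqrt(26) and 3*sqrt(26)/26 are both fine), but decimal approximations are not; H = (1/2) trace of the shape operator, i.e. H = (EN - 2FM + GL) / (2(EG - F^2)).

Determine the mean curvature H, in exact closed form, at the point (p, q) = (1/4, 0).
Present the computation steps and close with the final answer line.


z_p = 1, z_q = 1/2, z_pp = 0, z_pq = 0, z_qq = 6
E = 2, F = 1/2, G = 5/4; answer radicand W^2 = 9/4
unnormalised second-form numerators: l = 0, m = 0, n = 6; L = l/sqrt(9/4), and similarly M = m/sqrt(W^2), N = n/sqrt(W^2)
H = (E*n - 2*F*m + G*l) / (2*(EG - F^2)*sqrt(W^2)); E*n - 2*F*m + G*l = 12, EG - F^2 = 9/4, so H = (8/3)/sqrt(9/4)

Answer: H = 16/9


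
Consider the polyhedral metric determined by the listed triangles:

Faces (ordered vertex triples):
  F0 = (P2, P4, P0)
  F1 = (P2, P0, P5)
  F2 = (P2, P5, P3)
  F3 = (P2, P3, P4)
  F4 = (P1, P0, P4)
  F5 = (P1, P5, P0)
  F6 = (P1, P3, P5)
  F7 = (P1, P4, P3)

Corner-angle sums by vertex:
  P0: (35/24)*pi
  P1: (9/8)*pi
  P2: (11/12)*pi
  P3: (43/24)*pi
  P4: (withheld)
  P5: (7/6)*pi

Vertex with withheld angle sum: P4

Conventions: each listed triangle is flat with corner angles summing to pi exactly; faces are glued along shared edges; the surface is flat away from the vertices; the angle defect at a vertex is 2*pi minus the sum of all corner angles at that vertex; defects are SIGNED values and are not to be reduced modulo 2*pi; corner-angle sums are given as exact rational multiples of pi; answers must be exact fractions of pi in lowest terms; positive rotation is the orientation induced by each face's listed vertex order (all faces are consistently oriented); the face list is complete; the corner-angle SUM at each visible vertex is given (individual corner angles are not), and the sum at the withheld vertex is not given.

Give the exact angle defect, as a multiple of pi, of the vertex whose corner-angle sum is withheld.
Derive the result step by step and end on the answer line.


V = 6, E = 12, F = 8; chi = V - E + F = 2
Gauss-Bonnet: total defect = 2*pi*chi = 4*pi; visible defects sum to (85/24)*pi

Answer: defect(P4) = (11/24)*pi


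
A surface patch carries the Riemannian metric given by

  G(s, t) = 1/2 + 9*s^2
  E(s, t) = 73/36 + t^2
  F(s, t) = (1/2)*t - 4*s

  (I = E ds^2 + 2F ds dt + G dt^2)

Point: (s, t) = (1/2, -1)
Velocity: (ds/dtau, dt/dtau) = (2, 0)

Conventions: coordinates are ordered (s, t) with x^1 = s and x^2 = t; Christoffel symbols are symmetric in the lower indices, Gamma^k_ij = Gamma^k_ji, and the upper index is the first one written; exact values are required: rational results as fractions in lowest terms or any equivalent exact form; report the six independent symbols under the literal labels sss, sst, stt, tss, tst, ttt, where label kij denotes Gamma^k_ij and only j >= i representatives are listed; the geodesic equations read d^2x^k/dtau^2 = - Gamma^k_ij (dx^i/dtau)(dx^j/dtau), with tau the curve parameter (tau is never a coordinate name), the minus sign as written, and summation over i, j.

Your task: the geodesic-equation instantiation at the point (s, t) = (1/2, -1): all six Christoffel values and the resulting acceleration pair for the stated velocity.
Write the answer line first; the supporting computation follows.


Answer: Gamma_sss = -1080/299, Gamma_sst = 1224/299, Gamma_stt = -1584/299, Gamma_tss = -1308/299, Gamma_tst = 1602/299, Gamma_ttt = -1440/299; accelerations (d^2s/dtau^2, d^2t/dtau^2) = (4320/299, 5232/299)

E = 109/36, F = -5/2, G = 11/4 at the point
E_s = 0, E_t = -2, F_s = -4, F_t = 1/2, G_s = 9, G_t = 0
EG - F^2 = 299/144;  g^inv = (144/299) * [[11/4, 5/2], [5/2, 109/36]]
first-kind symbols [ij,l] = (1/2)(d_i g_jl + d_j g_il - d_l g_ij): [ss,s] = E_s/2 = 0, [ss,t] = F_s - E_t/2 = -3, [st,s] = E_t/2 = -1, [st,t] = G_s/2 = 9/2, [tt,s] = F_t - G_s/2 = -4, [tt,t] = G_t/2 = 0
Gamma^s_ij = (G*[ij,s] - F*[ij,t])/(EG - F^2), Gamma^t_ij = (E*[ij,t] - F*[ij,s])/(EG - F^2)
Gamma_sss = -1080/299, Gamma_sst = 1224/299, Gamma_stt = -1584/299, Gamma_tss = -1308/299, Gamma_tst = 1602/299, Gamma_ttt = -1440/299
d^2s/dtau^2 = -(Gamma_sss*(2)^2 + 2*Gamma_sst*(2)*(0) + Gamma_stt*(0)^2) = 4320/299
d^2t/dtau^2 = -(Gamma_tss*(2)^2 + 2*Gamma_tst*(2)*(0) + Gamma_ttt*(0)^2) = 5232/299


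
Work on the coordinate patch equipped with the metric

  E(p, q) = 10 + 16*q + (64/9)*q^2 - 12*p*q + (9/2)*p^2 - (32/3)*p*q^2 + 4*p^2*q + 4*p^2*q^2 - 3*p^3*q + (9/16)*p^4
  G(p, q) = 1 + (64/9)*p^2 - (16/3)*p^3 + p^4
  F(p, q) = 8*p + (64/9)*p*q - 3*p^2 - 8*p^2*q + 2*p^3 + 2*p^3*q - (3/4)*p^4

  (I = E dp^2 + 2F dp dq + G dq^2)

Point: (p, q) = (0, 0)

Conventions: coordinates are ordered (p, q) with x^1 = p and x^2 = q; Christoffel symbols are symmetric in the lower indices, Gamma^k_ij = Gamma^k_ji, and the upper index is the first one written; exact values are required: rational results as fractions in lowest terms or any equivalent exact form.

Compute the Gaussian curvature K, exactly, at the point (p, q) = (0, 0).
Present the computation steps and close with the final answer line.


E = 10, F = 0, G = 1, EG - F^2 = 10 at the point
E_p = 0, E_q = 16, F_p = 8, F_q = 0, G_p = 0, G_q = 0
E_qq = 128/9, F_pq = 64/9, G_pp = 128/9
Apply the Brioschi formula K = (det M1 - det M2)/(EG - F^2)^2 over the derivative matrices of E, F, G.
M1 = [[-E_qq/2 + F_pq - G_pp/2, E_p/2, F_p - E_q/2], [F_q - G_p/2, E, F], [G_q/2, F, G]] = [[-64/9, 0, 0], [0, 10, 0], [0, 0, 1]]; det M1 = -640/9
M2 = [[0, E_q/2, G_p/2], [E_q/2, E, F], [G_p/2, F, G]] = [[0, 8, 0], [8, 10, 0], [0, 0, 1]]; det M2 = -64
det M1 - det M2 = -64/9; K = -64/9 / (10)^2 = -16/225

Answer: K = -16/225


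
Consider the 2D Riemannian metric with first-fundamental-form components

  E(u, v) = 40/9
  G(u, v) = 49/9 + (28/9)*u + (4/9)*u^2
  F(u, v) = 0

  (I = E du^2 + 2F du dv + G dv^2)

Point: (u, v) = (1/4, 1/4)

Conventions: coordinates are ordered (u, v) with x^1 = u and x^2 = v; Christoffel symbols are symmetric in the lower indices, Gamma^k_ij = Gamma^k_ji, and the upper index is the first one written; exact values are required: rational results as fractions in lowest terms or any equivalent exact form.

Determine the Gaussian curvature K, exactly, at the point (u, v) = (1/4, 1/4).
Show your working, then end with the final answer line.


E = 40/9, F = 0, G = 25/4, EG - F^2 = 250/9 at the point
E_u = 0, E_v = 0, F_u = 0, F_v = 0, G_u = 10/3, G_v = 0
E_vv = 0, F_uv = 0, G_uu = 8/9
Brioschi: K = (det M1 - det M2) / (EG - F^2)^2 with the standard first/second-derivative matrices M1, M2.
M1 = [[-E_vv/2 + F_uv - G_uu/2, E_u/2, F_u - E_v/2], [F_v - G_u/2, E, F], [G_v/2, F, G]] = [[-4/9, 0, 0], [-5/3, 40/9, 0], [0, 0, 25/4]]; det M1 = -1000/81
M2 = [[0, E_v/2, G_u/2], [E_v/2, E, F], [G_u/2, F, G]] = [[0, 0, 5/3], [0, 40/9, 0], [5/3, 0, 25/4]]; det M2 = -1000/81
det M1 - det M2 = 0; K = 0 / (250/9)^2 = 0

Answer: K = 0


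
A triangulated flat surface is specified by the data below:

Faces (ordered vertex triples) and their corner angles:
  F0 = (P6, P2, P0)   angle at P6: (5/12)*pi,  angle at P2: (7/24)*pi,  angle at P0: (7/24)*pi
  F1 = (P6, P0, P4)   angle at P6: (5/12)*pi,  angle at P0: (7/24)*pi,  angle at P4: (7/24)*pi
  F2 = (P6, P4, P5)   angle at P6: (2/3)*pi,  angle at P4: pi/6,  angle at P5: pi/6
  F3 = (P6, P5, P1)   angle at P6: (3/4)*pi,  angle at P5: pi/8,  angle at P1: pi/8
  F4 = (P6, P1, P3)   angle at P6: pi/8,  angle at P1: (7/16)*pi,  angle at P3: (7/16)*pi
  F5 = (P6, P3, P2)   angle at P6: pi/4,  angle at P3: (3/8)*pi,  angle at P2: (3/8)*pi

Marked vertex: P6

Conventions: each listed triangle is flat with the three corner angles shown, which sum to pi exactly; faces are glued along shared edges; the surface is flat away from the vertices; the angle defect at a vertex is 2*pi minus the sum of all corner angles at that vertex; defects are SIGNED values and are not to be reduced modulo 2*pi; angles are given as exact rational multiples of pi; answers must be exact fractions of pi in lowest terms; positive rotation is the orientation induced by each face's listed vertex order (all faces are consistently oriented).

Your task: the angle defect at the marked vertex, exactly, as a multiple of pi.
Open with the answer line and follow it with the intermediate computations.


Answer: defect(P6) = (-5/8)*pi

Sum of corner angles at P6: (21/8)*pi
defect = 2*pi - (21/8)*pi


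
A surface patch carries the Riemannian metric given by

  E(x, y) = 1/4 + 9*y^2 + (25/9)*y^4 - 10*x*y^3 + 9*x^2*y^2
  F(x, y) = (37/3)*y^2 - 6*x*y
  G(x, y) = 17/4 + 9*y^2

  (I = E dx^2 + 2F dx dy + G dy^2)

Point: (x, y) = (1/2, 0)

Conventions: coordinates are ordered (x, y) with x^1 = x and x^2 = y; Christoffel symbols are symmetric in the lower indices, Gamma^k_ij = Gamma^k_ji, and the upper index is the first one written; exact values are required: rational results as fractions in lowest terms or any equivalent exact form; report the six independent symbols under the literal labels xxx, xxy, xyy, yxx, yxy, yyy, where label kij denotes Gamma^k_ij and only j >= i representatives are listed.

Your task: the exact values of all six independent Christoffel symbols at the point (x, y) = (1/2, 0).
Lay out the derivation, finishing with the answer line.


E = 1/4, F = 0, G = 17/4 at the point
E_x = 0, E_y = 0, F_x = 0, F_y = -3, G_x = 0, G_y = 0
EG - F^2 = 17/16;  g^inv = (16/17) * [[17/4, 0], [0, 1/4]]
first-kind symbols [ij,l] = (1/2)(d_i g_jl + d_j g_il - d_l g_ij): [xx,x] = E_x/2 = 0, [xx,y] = F_x - E_y/2 = 0, [xy,x] = E_y/2 = 0, [xy,y] = G_x/2 = 0, [yy,x] = F_y - G_x/2 = -3, [yy,y] = G_y/2 = 0
Gamma^x_ij = (G*[ij,x] - F*[ij,y])/(EG - F^2), Gamma^y_ij = (E*[ij,y] - F*[ij,x])/(EG - F^2)

Answer: Gamma_xxx = 0, Gamma_xxy = 0, Gamma_xyy = -12, Gamma_yxx = 0, Gamma_yxy = 0, Gamma_yyy = 0


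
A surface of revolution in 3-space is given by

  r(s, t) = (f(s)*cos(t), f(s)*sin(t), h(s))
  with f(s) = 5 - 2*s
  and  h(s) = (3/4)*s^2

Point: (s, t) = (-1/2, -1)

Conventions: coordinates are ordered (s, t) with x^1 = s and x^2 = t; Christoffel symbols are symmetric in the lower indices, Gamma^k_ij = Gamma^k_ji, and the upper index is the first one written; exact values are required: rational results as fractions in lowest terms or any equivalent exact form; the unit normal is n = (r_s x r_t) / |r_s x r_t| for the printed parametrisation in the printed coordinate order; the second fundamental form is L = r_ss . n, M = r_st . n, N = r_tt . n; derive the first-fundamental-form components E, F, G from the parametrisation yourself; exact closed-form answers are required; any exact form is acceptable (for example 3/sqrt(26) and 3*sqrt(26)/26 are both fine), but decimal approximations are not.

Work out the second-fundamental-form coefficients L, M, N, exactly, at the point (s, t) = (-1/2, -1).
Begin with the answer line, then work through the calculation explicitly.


Answer: L = -12*sqrt(73)/73, M = 0, N = -18*sqrt(73)/73

f = 6, f' = -2, f'' = 0, h' = -3/4, h'' = 3/2
E = 73/16, F = 0, G = 36; answer radicand W^2 = 73/16
unnormalised second-form numerators: l = -3, m = 0, n = -9/2; L = l/sqrt(73/16), and similarly M = m/sqrt(W^2), N = n/sqrt(W^2)


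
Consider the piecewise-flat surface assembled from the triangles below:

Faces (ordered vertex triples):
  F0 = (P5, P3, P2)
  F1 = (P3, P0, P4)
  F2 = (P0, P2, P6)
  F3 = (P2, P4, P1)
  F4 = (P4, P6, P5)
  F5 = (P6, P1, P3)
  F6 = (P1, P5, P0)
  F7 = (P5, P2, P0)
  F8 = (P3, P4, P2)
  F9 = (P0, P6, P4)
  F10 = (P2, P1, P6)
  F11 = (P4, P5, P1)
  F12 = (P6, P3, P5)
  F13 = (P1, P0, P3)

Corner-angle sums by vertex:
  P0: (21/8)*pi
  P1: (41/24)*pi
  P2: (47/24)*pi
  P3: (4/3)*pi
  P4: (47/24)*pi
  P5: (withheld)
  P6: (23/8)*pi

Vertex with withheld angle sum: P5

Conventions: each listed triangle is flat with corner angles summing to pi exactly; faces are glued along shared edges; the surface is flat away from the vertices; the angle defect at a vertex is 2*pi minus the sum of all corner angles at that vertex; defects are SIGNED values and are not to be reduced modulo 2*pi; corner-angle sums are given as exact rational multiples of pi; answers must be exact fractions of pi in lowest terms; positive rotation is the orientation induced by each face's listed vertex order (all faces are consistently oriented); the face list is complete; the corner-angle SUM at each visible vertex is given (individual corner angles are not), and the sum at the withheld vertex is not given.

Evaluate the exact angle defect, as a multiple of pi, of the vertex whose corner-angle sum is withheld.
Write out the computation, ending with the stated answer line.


V = 7, E = 21, F = 14; chi = V - E + F = 0
Gauss-Bonnet: total defect = 2*pi*chi = 0; visible defects sum to (-11/24)*pi

Answer: defect(P5) = (11/24)*pi


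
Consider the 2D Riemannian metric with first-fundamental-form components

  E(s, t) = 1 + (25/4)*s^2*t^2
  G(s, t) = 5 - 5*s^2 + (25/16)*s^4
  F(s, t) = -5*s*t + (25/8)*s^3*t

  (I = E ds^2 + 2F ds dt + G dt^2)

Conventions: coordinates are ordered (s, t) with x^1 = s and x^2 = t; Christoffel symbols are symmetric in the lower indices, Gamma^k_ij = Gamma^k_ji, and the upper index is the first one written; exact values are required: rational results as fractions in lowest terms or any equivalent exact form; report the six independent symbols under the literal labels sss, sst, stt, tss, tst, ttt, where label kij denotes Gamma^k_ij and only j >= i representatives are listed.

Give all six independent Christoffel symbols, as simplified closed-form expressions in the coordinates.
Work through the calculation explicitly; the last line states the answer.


E = 1 + (25/4)*s^2*t^2; F = -5*s*t + (25/8)*s^3*t; G = 5 - 5*s^2 + (25/16)*s^4
Gamma^k_ij = (1/2) g^{kl} (d_i g_jl + d_j g_il - d_l g_ij), with g^inv = (1/(EG-F^2)) [[G, -F], [-F, E]]
first partials: E_s = (25/2)*s*t^2, E_t = (25/2)*s^2*t, F_s = -5*t + (75/8)*s^2*t, F_t = -5*s + (25/8)*s^3, G_s = -10*s + (25/4)*s^3, G_t = 0
D = EG - F^2 = 5 - 5*s^2 + (25/4)*s^2*t^2 + (25/16)*s^4
expanded: Gamma^s_ss = (G E_s - 2F F_s + F E_t)/(2D), Gamma^s_st = (G E_t - F G_s)/(2D), Gamma^s_tt = (2G F_t - G G_s - F G_t)/(2D), Gamma^t_ss = (2E F_s - E E_t - F E_s)/(2D), Gamma^t_st = (E G_s - F E_t)/(2D), Gamma^t_tt = (E G_t - 2F F_t + F G_s)/(2D); substitute and cancel common factors

Answer: Gamma_sss = 20*s*t^2/(5*s^4 + 20*s^2*t^2 - 16*s^2 + 16), Gamma_sst = 20*s^2*t/(5*s^4 + 20*s^2*t^2 - 16*s^2 + 16), Gamma_stt = 0, Gamma_tss = (10*s^2*t - 16*t)/(5*s^4 + 20*s^2*t^2 - 16*s^2 + 16), Gamma_tst = (10*s^3 - 16*s)/(5*s^4 + 20*s^2*t^2 - 16*s^2 + 16), Gamma_ttt = 0


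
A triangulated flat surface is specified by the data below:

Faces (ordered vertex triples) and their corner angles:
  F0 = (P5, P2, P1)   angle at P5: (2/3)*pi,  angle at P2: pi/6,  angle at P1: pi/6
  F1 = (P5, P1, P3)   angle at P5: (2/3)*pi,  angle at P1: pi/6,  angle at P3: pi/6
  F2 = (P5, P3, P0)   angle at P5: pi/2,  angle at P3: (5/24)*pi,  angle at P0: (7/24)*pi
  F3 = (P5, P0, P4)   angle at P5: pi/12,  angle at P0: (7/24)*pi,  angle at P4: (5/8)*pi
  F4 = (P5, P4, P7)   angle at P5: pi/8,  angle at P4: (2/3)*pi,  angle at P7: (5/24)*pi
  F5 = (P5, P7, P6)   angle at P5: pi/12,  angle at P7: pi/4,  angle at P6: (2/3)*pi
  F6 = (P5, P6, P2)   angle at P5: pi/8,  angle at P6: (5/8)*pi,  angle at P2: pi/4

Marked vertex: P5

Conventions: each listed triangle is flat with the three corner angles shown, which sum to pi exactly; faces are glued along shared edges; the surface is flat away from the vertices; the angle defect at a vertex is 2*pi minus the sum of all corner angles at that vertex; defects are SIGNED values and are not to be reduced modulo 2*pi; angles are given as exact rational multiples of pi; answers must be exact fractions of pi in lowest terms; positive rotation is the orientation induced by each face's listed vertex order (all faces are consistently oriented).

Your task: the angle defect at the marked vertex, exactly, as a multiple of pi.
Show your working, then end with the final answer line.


Sum of corner angles at P5: (9/4)*pi
defect = 2*pi - (9/4)*pi

Answer: defect(P5) = -pi/4


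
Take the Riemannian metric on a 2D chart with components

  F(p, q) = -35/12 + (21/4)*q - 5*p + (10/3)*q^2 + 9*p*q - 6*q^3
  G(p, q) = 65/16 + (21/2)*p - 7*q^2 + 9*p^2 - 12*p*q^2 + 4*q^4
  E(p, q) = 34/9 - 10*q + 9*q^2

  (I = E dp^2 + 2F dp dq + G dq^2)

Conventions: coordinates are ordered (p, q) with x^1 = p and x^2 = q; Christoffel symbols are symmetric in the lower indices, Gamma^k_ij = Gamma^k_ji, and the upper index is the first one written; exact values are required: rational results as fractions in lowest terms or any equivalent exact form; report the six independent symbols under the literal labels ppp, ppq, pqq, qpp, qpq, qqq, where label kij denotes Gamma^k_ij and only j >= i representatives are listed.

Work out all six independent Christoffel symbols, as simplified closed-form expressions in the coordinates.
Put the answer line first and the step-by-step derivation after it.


Answer: Gamma_ppp = 0, Gamma_ppq = (1296*q - 720)/(1296*p^2 - 1728*p*q^2 + 1512*p + 576*q^4 + 288*q^2 - 1440*q + 985), Gamma_pqq = (-1728*q^2 + 960*q)/(1296*p^2 - 1728*p*q^2 + 1512*p + 576*q^4 + 288*q^2 - 1440*q + 985), Gamma_qpp = 0, Gamma_qpq = (1296*p - 864*q^2 + 756)/(1296*p^2 - 1728*p*q^2 + 1512*p + 576*q^4 + 288*q^2 - 1440*q + 985), Gamma_qqq = (-1728*p*q + 1152*q^3 - 1008*q)/(1296*p^2 - 1728*p*q^2 + 1512*p + 576*q^4 + 288*q^2 - 1440*q + 985)

E = 34/9 - 10*q + 9*q^2; F = -35/12 + (21/4)*q - 5*p + (10/3)*q^2 + 9*p*q - 6*q^3; G = 65/16 + (21/2)*p - 7*q^2 + 9*p^2 - 12*p*q^2 + 4*q^4
Gamma^k_ij = (1/2) g^{kl} (d_i g_jl + d_j g_il - d_l g_ij), with g^inv = (1/(EG-F^2)) [[G, -F], [-F, E]]
first partials: E_p = 0, E_q = -10 + 18*q, F_p = -5 + 9*q, F_q = 21/4 + (20/3)*q + 9*p - 18*q^2, G_p = 21/2 + 18*p - 12*q^2, G_q = -14*q - 24*p*q + 16*q^3
D = EG - F^2 = 985/144 - 10*q + (21/2)*p + 2*q^2 + 9*p^2 - 12*p*q^2 + 4*q^4
expanded: Gamma^p_pp = (G E_p - 2F F_p + F E_q)/(2D), Gamma^p_pq = (G E_q - F G_p)/(2D), Gamma^p_qq = (2G F_q - G G_p - F G_q)/(2D), Gamma^q_pp = (2E F_p - E E_q - F E_p)/(2D), Gamma^q_pq = (E G_p - F E_q)/(2D), Gamma^q_qq = (E G_q - 2F F_q + F G_p)/(2D); substitute and cancel common factors


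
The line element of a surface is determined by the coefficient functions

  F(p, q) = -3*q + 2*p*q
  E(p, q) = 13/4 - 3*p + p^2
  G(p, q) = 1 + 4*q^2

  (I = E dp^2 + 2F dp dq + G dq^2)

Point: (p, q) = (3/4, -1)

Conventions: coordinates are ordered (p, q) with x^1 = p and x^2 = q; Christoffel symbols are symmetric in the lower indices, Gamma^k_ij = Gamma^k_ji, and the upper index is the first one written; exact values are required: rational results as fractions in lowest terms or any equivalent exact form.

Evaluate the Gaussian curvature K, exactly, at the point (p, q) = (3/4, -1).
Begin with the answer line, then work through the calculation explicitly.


Answer: K = 512/7921

E = 25/16, F = 3/2, G = 5, EG - F^2 = 89/16 at the point
E_p = -3/2, E_q = 0, F_p = -2, F_q = -3/2, G_p = 0, G_q = -8
E_qq = 0, F_pq = 2, G_pp = 0
Evaluate Brioschi's two determinant matrices M1, M2 and divide by (EG - F^2)^2.
M1 = [[-E_qq/2 + F_pq - G_pp/2, E_p/2, F_p - E_q/2], [F_q - G_p/2, E, F], [G_q/2, F, G]] = [[2, -3/4, -2], [-3/2, 25/16, 3/2], [-4, 3/2, 5]]; det M1 = 2
M2 = [[0, E_q/2, G_p/2], [E_q/2, E, F], [G_p/2, F, G]] = [[0, 0, 0], [0, 25/16, 3/2], [0, 3/2, 5]]; det M2 = 0
det M1 - det M2 = 2; K = 2 / (89/16)^2 = 512/7921
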